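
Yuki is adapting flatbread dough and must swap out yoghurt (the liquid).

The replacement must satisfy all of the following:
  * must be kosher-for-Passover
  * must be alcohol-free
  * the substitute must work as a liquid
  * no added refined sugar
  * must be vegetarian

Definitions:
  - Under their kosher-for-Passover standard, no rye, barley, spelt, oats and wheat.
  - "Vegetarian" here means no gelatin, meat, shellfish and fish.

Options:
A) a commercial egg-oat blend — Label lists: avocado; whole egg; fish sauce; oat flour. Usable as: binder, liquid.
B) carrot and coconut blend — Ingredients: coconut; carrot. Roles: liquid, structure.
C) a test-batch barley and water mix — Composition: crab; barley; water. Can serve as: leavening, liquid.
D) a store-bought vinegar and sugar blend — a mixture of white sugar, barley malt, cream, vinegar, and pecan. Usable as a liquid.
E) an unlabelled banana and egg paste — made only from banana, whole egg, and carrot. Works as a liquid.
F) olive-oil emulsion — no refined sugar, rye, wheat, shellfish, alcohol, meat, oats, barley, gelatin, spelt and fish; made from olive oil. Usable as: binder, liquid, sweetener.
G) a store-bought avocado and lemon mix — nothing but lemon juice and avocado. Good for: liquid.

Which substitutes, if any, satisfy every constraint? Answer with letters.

B, E, F, G

A: has oat flour, so not kosher-for-Passover; has fish sauce, so not vegetarian — out
B: works as a liquid, vegetarian, kosher-for-Passover — OK
C: has barley, so not kosher-for-Passover; has crab, so not vegetarian — no
D: has barley malt, so not kosher-for-Passover; has white sugar, so not no-added-sugar — no
E: vegetarian, no alcohol — OK
F: kosher-for-Passover, no refined sugar — valid
G: all constraints satisfied — OK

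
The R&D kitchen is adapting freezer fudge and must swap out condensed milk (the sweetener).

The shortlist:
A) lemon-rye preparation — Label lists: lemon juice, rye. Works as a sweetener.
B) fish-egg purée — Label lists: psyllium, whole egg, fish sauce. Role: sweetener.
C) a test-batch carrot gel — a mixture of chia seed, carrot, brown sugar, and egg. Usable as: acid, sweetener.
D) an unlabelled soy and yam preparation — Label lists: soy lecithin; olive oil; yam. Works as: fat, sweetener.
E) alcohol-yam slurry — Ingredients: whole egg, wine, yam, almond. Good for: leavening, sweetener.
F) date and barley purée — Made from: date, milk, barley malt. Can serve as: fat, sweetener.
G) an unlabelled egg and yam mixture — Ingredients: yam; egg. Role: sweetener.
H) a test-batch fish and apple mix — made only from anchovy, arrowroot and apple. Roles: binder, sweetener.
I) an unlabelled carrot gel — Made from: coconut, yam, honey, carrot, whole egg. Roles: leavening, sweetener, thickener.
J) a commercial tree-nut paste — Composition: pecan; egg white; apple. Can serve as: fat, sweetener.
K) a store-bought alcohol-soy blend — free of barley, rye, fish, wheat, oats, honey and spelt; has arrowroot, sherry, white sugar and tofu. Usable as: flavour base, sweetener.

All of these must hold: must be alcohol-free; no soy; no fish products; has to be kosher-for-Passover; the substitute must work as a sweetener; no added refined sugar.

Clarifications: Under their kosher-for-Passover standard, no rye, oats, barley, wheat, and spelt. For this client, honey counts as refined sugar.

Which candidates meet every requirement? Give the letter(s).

G, J

A: has rye, so not kosher-for-Passover — out
B: has fish sauce, so not fish-free — out
C: has brown sugar, so not no-added-sugar — no
D: has soy lecithin, so not soy-free — no
E: has wine, so not alcohol-free — reject
F: has barley malt, so not kosher-for-Passover — no
G: only egg and yam; none excluded — OK
H: has anchovy, so not fish-free — out
I: has honey, so not no-added-sugar — no
J: every rule checks out — OK
K: has white sugar, so not no-added-sugar; has tofu, so not soy-free (and 1 more) — no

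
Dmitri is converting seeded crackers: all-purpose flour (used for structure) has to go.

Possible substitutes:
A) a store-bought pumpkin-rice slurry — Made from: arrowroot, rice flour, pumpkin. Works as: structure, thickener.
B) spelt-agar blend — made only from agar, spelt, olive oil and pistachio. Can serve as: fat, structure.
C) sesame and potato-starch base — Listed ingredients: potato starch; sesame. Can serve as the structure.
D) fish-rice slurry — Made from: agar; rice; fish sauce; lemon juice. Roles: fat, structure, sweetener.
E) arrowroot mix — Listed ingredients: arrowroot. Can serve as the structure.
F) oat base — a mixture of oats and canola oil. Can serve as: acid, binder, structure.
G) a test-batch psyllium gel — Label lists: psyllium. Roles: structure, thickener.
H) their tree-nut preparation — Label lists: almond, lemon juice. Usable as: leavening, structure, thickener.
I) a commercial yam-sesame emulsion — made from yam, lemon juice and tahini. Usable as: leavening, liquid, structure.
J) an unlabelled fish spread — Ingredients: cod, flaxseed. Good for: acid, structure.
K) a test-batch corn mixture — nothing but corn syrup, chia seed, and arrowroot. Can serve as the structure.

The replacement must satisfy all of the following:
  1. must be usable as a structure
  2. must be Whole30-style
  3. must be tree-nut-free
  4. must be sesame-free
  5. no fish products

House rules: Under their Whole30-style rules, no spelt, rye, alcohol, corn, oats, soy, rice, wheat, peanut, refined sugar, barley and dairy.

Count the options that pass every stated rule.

2

A: has rice flour, so not Whole30-style — no
B: has spelt, so not Whole30-style; has pistachio, so not tree-nut-free — no
C: has sesame, so not sesame-free — out
D: has rice, so not Whole30-style; has fish sauce, so not fish-free — out
E: only arrowroot; none excluded — keep
F: has oats, so not Whole30-style — out
G: all constraints satisfied — OK
H: has almond, so not tree-nut-free — out
I: has tahini, so not sesame-free — no
J: has cod, so not fish-free — out
K: has corn syrup, so not Whole30-style — reject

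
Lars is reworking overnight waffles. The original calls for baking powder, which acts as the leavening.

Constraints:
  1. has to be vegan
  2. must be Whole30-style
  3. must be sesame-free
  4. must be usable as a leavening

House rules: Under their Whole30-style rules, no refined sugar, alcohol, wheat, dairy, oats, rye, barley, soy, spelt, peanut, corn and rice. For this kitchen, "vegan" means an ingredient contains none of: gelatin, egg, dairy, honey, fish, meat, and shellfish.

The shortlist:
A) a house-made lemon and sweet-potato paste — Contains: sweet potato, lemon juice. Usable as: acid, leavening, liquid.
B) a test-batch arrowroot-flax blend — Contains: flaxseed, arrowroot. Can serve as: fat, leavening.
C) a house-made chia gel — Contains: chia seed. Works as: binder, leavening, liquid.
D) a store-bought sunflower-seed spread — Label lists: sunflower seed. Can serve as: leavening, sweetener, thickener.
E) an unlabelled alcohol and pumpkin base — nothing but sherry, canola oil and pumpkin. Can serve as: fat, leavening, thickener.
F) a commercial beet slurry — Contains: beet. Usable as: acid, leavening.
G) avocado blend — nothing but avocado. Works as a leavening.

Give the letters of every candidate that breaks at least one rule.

E

A: every rule checks out — OK
B: all constraints satisfied — OK
C: works as a leavening, no sesame, vegan — keep
D: Whole30-style, no sesame — keep
E: has sherry, so not Whole30-style — out
F: only beet; none excluded — valid
G: only avocado; none excluded — keep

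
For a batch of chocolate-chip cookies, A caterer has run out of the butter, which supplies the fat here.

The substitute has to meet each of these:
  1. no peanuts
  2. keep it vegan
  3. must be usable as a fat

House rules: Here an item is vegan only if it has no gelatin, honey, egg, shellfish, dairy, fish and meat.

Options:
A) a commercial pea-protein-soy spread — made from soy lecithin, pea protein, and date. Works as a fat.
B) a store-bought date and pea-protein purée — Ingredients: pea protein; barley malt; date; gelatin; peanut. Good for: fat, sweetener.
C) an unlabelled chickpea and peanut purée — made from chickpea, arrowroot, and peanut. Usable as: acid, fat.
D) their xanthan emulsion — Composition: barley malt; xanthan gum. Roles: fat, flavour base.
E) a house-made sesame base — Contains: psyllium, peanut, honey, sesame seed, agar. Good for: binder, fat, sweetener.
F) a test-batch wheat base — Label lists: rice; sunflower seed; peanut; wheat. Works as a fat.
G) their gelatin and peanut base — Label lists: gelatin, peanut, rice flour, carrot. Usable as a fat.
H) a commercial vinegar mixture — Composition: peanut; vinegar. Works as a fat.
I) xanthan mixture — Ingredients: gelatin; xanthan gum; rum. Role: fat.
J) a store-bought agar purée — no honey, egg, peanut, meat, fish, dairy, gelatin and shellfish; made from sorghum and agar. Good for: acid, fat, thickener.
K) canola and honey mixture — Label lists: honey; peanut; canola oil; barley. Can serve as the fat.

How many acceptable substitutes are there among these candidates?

3

A: only soy lecithin, date and pea protein; none excluded — OK
B: has gelatin, so not vegan; has peanut, so not peanut-free — no
C: has peanut, so not peanut-free — no
D: only barley malt and xanthan gum; none excluded — OK
E: has honey, so not vegan; has peanut, so not peanut-free — out
F: has peanut, so not peanut-free — out
G: has gelatin, so not vegan; has peanut, so not peanut-free — no
H: has peanut, so not peanut-free — out
I: has gelatin, so not vegan — reject
J: works as a fat, vegan, no peanut — keep
K: has honey, so not vegan; has peanut, so not peanut-free — reject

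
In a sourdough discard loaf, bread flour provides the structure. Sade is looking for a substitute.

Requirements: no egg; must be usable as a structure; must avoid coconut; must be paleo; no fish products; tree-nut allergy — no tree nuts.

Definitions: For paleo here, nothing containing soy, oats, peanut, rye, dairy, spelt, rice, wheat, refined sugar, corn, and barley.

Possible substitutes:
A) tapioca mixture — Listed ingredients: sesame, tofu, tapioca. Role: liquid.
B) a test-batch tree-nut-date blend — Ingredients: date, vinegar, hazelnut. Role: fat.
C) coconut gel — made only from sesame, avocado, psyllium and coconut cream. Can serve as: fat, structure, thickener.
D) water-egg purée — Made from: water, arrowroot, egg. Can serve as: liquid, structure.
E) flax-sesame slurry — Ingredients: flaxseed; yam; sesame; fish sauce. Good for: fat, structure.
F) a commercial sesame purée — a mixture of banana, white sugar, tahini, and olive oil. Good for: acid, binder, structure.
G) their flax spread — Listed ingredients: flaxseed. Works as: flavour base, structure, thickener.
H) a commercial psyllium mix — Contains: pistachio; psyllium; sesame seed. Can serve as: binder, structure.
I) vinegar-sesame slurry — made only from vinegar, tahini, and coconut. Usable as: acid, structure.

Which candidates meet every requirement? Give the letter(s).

A: not usable as a structure; has tofu, so not paleo — reject
B: not usable as a structure; has hazelnut, so not tree-nut-free — no
C: has coconut cream, so not coconut-free — out
D: has egg, so not egg-free — reject
E: has fish sauce, so not fish-free — out
F: has white sugar, so not paleo — no
G: nothing on the exclusion list — OK
H: has pistachio, so not tree-nut-free — no
I: has coconut, so not coconut-free — out

G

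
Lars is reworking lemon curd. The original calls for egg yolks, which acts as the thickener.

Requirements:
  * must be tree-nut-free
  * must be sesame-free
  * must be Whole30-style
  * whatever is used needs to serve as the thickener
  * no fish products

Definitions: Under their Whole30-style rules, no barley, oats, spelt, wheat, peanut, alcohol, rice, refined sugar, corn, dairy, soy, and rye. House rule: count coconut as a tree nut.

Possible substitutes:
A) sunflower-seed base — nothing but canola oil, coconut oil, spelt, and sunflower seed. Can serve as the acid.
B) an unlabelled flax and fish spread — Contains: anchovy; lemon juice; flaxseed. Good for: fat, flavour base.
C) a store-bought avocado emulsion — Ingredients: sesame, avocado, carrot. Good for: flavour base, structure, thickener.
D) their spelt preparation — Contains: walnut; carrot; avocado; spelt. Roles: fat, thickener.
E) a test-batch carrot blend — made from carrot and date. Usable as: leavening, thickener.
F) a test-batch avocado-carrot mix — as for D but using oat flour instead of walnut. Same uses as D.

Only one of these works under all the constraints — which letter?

E

A: not usable as a thickener; has spelt, so not Whole30-style (and 1 more) — no
B: not usable as a thickener; has anchovy, so not fish-free — no
C: has sesame, so not sesame-free — no
D: has spelt, so not Whole30-style; has walnut, so not tree-nut-free — out
E: only carrot and date; none excluded — keep
F: has oat flour, so not Whole30-style — no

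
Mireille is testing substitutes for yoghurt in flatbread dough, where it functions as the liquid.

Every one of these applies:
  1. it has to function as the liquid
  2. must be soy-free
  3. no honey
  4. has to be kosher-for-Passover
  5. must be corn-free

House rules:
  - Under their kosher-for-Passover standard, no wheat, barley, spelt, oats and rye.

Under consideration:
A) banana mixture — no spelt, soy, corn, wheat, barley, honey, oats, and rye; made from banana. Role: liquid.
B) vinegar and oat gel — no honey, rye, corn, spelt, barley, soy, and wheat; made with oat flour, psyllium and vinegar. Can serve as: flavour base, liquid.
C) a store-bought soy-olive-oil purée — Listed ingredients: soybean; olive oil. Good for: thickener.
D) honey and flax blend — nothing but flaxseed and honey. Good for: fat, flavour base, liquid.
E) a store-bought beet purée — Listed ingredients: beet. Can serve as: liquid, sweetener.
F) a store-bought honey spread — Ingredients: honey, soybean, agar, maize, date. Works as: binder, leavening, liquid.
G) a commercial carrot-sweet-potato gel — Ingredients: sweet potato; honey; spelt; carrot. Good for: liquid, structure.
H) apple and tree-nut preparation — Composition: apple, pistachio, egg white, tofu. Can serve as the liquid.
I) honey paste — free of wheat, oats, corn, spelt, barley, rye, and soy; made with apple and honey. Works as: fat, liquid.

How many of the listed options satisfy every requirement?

2

A: every rule checks out — valid
B: has oat flour, so not kosher-for-Passover — out
C: not usable as a liquid; has soybean, so not soy-free — out
D: has honey, so not honey-free — out
E: nothing on the exclusion list — keep
F: has soybean, so not soy-free; has honey, so not honey-free (and 1 more) — no
G: has spelt, so not kosher-for-Passover; has honey, so not honey-free — no
H: has tofu, so not soy-free — reject
I: has honey, so not honey-free — no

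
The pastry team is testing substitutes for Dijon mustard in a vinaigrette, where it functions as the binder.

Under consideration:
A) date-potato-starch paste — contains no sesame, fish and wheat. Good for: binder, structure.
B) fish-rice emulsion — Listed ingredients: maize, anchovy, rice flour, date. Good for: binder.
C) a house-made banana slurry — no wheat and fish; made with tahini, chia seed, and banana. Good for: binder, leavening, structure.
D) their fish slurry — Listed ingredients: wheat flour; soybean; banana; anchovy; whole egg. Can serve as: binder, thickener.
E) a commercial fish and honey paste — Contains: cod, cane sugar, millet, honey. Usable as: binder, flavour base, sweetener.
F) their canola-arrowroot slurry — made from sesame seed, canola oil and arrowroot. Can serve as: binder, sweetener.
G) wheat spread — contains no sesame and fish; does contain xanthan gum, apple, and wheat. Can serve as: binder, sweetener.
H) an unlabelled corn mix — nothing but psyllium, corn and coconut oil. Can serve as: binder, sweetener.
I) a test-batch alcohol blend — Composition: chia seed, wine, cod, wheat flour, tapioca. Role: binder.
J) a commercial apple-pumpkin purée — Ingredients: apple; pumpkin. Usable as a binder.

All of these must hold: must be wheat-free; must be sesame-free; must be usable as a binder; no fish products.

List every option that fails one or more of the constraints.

B, C, D, E, F, G, I

A: no fish, no sesame — OK
B: has anchovy, so not fish-free — no
C: has tahini, so not sesame-free — reject
D: has anchovy, so not fish-free; has wheat flour, so not wheat-free — reject
E: has cod, so not fish-free — reject
F: has sesame seed, so not sesame-free — no
G: has wheat, so not wheat-free — no
H: only coconut oil, corn and psyllium; none excluded — OK
I: has cod, so not fish-free; has wheat flour, so not wheat-free — reject
J: no fish, no wheat — keep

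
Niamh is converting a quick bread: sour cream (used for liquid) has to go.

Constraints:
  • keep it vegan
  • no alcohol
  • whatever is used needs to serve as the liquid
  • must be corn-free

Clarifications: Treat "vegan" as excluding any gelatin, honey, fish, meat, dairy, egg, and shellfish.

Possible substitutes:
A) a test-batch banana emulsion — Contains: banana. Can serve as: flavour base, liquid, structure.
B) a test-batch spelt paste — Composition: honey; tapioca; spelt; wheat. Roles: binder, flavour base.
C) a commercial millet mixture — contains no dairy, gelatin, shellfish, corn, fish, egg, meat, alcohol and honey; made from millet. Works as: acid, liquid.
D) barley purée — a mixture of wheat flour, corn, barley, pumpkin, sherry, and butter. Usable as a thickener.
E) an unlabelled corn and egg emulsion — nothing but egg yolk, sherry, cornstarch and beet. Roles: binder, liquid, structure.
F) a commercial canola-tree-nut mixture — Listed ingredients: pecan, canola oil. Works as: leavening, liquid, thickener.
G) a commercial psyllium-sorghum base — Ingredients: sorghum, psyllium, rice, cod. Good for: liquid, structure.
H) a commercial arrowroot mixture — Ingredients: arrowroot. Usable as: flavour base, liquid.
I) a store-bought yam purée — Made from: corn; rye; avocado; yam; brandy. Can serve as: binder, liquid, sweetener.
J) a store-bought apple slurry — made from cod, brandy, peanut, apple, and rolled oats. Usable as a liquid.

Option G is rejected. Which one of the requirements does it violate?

usable as a liquid: satisfied
vegan: has cod — fails
corn-free: satisfied
alcohol-free: satisfied

vegan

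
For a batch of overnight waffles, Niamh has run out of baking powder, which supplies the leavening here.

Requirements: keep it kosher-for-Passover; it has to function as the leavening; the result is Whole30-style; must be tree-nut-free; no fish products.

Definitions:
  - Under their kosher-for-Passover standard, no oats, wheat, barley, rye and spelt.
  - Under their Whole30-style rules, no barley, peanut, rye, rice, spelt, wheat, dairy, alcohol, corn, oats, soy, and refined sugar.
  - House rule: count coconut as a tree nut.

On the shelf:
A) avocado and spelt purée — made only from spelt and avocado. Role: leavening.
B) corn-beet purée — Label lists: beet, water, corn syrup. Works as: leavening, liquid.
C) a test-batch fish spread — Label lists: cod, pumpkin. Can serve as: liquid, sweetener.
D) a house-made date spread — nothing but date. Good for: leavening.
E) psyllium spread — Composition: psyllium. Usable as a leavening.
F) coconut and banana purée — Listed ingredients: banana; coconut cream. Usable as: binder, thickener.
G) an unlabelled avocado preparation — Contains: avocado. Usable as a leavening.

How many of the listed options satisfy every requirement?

3

A: has spelt, so not kosher-for-Passover; has spelt, so not Whole30-style — no
B: has corn syrup, so not Whole30-style — reject
C: not usable as a leavening; has cod, so not fish-free — reject
D: works as a leavening, tree-nut-free, Whole30-style — keep
E: every rule checks out — keep
F: not usable as a leavening; has coconut cream, so not tree-nut-free — no
G: only avocado; none excluded — OK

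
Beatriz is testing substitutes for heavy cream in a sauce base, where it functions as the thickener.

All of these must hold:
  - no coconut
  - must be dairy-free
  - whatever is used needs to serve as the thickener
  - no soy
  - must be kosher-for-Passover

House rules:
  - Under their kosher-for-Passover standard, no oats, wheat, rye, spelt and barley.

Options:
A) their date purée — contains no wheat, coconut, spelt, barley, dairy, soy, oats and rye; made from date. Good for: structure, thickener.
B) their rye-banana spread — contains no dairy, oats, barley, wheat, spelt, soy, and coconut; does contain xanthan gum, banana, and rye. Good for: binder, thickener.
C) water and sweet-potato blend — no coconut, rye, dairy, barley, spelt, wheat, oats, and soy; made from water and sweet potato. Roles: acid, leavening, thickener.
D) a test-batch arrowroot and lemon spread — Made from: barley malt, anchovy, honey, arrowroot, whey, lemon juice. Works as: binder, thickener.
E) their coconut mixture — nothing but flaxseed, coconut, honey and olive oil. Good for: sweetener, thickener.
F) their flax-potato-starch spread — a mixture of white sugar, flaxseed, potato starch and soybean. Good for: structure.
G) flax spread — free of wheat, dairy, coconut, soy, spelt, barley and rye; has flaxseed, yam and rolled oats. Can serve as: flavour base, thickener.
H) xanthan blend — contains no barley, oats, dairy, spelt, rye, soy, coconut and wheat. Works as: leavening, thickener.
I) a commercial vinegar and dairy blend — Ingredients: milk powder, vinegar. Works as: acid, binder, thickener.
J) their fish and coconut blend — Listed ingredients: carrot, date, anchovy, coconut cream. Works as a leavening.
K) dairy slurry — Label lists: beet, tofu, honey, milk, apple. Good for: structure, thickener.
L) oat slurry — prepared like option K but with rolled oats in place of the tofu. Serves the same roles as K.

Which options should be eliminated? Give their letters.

B, D, E, F, G, I, J, K, L

A: kosher-for-Passover, no soy — OK
B: has rye, so not kosher-for-Passover — no
C: no coconut, no soy — OK
D: has barley malt, so not kosher-for-Passover; has whey, so not dairy-free — no
E: has coconut, so not coconut-free — out
F: not usable as a thickener; has soybean, so not soy-free — no
G: has rolled oats, so not kosher-for-Passover — no
H: works as a thickener, no dairy, no soy — OK
I: has milk powder, so not dairy-free — reject
J: not usable as a thickener; has coconut cream, so not coconut-free — out
K: has milk, so not dairy-free; has tofu, so not soy-free — out
L: has rolled oats, so not kosher-for-Passover; has milk, so not dairy-free — out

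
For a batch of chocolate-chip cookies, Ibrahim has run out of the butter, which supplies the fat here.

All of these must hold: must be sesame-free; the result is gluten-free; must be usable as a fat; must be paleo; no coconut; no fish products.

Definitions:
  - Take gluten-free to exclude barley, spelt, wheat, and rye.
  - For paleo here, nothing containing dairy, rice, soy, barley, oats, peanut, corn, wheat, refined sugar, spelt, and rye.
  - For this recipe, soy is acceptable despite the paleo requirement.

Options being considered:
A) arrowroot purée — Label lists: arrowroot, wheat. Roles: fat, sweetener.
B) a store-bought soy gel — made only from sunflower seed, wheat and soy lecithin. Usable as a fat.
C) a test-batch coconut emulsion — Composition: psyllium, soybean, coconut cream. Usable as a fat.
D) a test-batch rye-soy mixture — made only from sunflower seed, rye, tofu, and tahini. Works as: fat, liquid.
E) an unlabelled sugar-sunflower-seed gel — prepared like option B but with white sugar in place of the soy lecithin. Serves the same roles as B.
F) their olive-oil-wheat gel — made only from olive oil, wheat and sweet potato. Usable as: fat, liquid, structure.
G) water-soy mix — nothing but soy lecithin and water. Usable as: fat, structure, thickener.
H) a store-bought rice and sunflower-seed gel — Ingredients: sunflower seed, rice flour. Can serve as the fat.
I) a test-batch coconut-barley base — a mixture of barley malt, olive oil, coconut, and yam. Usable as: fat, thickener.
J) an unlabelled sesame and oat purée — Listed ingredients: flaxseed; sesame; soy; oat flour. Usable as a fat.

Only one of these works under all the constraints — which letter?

G

A: has wheat, so not gluten-free; has wheat, so not paleo — out
B: has wheat, so not gluten-free; has wheat, so not paleo — no
C: has coconut cream, so not coconut-free — no
D: has rye, so not gluten-free; has rye, so not paleo (and 1 more) — out
E: has wheat, so not gluten-free; has white sugar, so not paleo — no
F: has wheat, so not gluten-free; has wheat, so not paleo — reject
G: soy is permitted under the paleo carve-out; nothing else excluded — OK
H: has rice flour, so not paleo — out
I: has barley malt, so not gluten-free; has barley malt, so not paleo (and 1 more) — no
J: has oat flour, so not paleo; has sesame, so not sesame-free — no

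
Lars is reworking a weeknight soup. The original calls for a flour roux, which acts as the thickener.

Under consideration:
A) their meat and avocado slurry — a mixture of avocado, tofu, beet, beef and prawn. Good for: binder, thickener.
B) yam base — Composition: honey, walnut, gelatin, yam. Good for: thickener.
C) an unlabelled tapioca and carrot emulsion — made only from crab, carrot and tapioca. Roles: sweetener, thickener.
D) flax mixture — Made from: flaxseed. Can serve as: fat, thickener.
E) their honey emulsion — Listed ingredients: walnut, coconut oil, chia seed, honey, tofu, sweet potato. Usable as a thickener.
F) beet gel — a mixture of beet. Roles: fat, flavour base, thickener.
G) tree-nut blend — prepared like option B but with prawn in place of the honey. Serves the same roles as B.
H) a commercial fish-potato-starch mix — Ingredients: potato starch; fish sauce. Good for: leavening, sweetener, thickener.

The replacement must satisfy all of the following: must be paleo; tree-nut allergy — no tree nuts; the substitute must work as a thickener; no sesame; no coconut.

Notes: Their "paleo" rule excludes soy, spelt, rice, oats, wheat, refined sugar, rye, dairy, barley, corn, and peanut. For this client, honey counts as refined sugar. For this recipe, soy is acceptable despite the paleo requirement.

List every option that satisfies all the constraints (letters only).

A, C, D, F, H

A: soy is permitted under the paleo carve-out; nothing else excluded — keep
B: has honey, so not paleo; has walnut, so not tree-nut-free — no
C: no coconut, no tree nuts — keep
D: only flaxseed; none excluded — keep
E: has honey, so not paleo; has coconut oil, so not coconut-free (and 1 more) — reject
F: only beet; none excluded — keep
G: has walnut, so not tree-nut-free — no
H: no tree nuts, paleo — valid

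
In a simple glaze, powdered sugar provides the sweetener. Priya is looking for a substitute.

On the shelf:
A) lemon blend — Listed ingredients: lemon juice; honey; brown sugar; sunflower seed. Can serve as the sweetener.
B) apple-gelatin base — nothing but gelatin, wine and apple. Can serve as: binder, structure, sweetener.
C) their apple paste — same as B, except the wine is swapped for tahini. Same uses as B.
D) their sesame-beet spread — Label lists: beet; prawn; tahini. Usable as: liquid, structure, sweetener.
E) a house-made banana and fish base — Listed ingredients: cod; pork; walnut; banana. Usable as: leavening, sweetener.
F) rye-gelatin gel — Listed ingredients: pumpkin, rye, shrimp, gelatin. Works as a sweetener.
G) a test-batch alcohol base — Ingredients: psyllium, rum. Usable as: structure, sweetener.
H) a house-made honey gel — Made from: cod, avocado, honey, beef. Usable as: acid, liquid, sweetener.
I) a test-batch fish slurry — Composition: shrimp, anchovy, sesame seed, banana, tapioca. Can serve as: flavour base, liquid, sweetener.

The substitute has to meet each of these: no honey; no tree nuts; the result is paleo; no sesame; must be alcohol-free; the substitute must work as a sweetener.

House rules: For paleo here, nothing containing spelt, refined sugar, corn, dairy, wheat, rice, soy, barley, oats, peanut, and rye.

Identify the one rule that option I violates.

usable as a sweetener: satisfied
paleo: satisfied
alcohol-free: satisfied
honey-free: satisfied
sesame-free: has sesame seed — fails
tree-nut-free: satisfied

sesame-free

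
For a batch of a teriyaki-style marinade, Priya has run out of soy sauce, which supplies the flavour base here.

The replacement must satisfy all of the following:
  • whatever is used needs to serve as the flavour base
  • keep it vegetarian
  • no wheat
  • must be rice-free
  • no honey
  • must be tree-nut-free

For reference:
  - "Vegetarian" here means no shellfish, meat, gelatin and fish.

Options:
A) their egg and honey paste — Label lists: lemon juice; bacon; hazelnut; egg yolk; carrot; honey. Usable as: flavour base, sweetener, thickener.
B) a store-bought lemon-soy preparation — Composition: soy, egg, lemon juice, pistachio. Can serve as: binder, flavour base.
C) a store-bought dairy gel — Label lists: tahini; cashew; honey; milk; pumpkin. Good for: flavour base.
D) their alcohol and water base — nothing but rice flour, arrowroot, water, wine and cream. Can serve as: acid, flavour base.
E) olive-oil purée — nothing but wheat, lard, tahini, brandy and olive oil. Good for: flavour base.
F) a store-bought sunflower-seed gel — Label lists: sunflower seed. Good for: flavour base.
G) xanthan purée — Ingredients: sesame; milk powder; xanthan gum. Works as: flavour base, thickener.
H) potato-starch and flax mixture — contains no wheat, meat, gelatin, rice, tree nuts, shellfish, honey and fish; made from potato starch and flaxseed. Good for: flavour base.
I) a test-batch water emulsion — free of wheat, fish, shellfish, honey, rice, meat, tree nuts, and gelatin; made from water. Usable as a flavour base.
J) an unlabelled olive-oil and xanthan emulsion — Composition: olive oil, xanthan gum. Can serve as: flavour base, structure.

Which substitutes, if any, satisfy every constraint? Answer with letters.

A: has bacon, so not vegetarian; has hazelnut, so not tree-nut-free (and 1 more) — out
B: has pistachio, so not tree-nut-free — out
C: has cashew, so not tree-nut-free; has honey, so not honey-free — reject
D: has rice flour, so not rice-free — out
E: has lard, so not vegetarian; has wheat, so not wheat-free — out
F: only sunflower seed; none excluded — keep
G: only milk powder, sesame and xanthan gum; none excluded — valid
H: works as a flavour base, no rice, no honey — keep
I: works as a flavour base, no rice, no honey — OK
J: no tree nuts, no wheat — keep

F, G, H, I, J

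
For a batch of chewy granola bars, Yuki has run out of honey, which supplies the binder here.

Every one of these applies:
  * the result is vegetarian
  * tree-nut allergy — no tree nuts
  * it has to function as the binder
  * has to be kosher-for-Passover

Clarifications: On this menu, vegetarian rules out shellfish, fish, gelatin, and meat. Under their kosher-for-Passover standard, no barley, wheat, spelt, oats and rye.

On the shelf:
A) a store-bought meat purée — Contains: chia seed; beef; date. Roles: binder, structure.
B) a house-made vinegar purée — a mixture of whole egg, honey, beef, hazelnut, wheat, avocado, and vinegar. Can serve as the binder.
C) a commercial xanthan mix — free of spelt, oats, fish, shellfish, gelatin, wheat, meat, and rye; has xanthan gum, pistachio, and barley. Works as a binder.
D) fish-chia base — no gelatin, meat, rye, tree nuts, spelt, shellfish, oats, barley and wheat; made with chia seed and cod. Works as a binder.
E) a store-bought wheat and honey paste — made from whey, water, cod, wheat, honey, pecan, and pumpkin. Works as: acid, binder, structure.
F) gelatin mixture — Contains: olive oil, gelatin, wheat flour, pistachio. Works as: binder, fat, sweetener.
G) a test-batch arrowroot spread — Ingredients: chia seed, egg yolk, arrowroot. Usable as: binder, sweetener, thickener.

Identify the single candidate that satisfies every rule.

G

A: has beef, so not vegetarian — out
B: has beef, so not vegetarian; has wheat, so not kosher-for-Passover (and 1 more) — reject
C: has barley, so not kosher-for-Passover; has pistachio, so not tree-nut-free — no
D: has cod, so not vegetarian — out
E: has cod, so not vegetarian; has wheat, so not kosher-for-Passover (and 1 more) — out
F: has gelatin, so not vegetarian; has wheat flour, so not kosher-for-Passover (and 1 more) — reject
G: every rule checks out — OK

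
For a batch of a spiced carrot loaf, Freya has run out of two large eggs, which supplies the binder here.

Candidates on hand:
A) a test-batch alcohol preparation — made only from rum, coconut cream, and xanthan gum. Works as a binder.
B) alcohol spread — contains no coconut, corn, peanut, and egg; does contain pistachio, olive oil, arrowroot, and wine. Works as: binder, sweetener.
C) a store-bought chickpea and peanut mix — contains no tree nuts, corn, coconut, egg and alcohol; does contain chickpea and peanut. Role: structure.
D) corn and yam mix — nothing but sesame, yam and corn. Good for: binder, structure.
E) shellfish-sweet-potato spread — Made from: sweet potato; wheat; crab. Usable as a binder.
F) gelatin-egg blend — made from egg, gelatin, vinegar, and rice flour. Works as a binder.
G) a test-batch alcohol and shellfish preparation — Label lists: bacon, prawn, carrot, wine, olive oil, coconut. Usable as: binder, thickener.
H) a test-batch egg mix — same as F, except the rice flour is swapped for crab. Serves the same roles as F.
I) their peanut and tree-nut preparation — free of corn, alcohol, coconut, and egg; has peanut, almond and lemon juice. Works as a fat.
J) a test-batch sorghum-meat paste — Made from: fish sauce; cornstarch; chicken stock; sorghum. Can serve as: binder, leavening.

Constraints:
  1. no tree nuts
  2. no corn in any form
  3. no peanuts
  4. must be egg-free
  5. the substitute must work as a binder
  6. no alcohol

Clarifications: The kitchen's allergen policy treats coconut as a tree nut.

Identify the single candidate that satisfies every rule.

E

A: has rum, so not alcohol-free; has coconut cream, so not tree-nut-free — out
B: has wine, so not alcohol-free; has pistachio, so not tree-nut-free — no
C: not usable as a binder; has peanut, so not peanut-free — no
D: has corn, so not corn-free — reject
E: every rule checks out — valid
F: has egg, so not egg-free — reject
G: has wine, so not alcohol-free; has coconut, so not tree-nut-free — no
H: has egg, so not egg-free — reject
I: not usable as a binder; has almond, so not tree-nut-free (and 1 more) — no
J: has cornstarch, so not corn-free — no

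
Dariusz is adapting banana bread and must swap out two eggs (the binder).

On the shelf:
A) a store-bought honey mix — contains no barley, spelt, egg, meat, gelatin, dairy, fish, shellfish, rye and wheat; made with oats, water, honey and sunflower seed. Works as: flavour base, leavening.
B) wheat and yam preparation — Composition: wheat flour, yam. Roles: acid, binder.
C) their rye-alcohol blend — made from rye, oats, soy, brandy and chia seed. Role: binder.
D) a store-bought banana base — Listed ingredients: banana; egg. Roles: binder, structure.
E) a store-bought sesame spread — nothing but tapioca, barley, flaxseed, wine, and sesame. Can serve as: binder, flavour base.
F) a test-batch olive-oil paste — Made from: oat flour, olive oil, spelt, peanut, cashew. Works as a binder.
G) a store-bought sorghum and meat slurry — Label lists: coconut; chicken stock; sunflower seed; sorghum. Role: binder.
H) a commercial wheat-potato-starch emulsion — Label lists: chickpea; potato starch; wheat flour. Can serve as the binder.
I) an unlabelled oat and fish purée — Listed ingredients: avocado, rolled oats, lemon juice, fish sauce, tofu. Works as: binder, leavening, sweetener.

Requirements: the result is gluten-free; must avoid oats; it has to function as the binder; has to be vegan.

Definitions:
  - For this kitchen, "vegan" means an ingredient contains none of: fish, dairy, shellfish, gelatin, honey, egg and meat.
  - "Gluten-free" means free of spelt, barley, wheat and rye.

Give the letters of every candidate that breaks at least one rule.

A, B, C, D, E, F, G, H, I

A: not usable as a binder; has honey, so not vegan (and 1 more) — out
B: has wheat flour, so not gluten-free — reject
C: has rye, so not gluten-free; has oats, so not oat-free — no
D: has egg, so not vegan — reject
E: has barley, so not gluten-free — out
F: has spelt, so not gluten-free; has oat flour, so not oat-free — reject
G: has chicken stock, so not vegan — out
H: has wheat flour, so not gluten-free — reject
I: has fish sauce, so not vegan; has rolled oats, so not oat-free — no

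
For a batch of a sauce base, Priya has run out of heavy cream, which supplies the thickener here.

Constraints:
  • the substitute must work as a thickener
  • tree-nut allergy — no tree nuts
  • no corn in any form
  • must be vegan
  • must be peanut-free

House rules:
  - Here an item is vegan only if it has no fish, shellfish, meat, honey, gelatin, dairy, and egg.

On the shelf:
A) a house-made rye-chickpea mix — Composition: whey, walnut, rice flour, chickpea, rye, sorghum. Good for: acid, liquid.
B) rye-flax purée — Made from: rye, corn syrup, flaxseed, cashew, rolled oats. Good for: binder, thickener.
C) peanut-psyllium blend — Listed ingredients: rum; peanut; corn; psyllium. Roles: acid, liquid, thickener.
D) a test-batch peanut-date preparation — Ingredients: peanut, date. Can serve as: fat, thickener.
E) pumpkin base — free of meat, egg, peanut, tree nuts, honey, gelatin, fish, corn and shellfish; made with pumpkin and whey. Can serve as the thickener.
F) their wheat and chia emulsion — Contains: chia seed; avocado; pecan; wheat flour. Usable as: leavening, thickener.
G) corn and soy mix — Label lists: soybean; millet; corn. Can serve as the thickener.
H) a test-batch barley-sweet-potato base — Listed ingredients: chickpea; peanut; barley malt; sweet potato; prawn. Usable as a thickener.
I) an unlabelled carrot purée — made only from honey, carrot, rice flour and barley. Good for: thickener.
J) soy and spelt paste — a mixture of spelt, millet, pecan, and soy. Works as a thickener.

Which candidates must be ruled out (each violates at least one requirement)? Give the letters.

A: not usable as a thickener; has whey, so not vegan (and 1 more) — out
B: has cashew, so not tree-nut-free; has corn syrup, so not corn-free — out
C: has corn, so not corn-free; has peanut, so not peanut-free — no
D: has peanut, so not peanut-free — reject
E: has whey, so not vegan — out
F: has pecan, so not tree-nut-free — no
G: has corn, so not corn-free — reject
H: has prawn, so not vegan; has peanut, so not peanut-free — no
I: has honey, so not vegan — no
J: has pecan, so not tree-nut-free — reject

A, B, C, D, E, F, G, H, I, J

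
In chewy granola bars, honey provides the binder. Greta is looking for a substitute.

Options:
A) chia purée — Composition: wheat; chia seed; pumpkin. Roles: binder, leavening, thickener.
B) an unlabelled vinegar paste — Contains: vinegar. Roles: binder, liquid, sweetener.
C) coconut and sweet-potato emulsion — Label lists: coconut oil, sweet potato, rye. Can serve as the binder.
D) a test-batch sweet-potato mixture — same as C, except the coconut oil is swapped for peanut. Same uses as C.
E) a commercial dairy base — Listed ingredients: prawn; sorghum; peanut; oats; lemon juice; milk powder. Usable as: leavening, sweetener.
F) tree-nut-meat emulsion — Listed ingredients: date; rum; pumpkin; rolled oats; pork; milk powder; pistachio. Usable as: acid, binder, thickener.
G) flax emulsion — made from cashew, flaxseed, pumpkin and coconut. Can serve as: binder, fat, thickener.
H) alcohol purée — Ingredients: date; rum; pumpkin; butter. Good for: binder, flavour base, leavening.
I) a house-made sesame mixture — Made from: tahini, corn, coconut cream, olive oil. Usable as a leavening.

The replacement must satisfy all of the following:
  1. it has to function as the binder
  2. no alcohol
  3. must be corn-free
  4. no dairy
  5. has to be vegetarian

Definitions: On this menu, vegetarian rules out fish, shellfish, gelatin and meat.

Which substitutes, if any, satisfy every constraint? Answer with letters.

A: only wheat, chia seed, and pumpkin; none excluded — OK
B: only vinegar; none excluded — valid
C: vegetarian, no alcohol — keep
D: only peanut, rye and sweet potato; none excluded — keep
E: not usable as a binder; has prawn, so not vegetarian (and 1 more) — no
F: has pork, so not vegetarian; has rum, so not alcohol-free (and 1 more) — reject
G: every rule checks out — keep
H: has rum, so not alcohol-free; has butter, so not dairy-free — reject
I: not usable as a binder; has corn, so not corn-free — reject

A, B, C, D, G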